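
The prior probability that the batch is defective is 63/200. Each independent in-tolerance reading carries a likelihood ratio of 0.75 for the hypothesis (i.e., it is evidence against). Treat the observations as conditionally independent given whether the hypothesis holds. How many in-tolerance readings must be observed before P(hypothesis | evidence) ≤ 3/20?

4

Prior odds: 0.315 ÷ 0.685 = 63/137.
Likelihood ratio per in-tolerance reading = 0.75.
Target odds: 0.15 ÷ 0.85 = 3/17.
Require 0.75ⁿ ≤ 3/17 ÷ (63/137) = 137/357.
0.75³ = 0.421875 is still above 137/357 but 0.75⁴ = 0.31640625 is at or below it, so n = 4.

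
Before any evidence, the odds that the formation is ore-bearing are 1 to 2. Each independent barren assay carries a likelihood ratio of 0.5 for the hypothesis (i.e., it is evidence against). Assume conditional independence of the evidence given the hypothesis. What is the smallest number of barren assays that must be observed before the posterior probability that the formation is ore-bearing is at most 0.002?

Prior odds = 0.5.
Likelihood ratio per barren assay = 0.5.
Target posterior odds = 0.002/0.998 = 1/499.
Require 0.5ⁿ ≤ 1/499 ÷ 0.5 = 2/499.
0.5⁷ = 0.0078125 is still above 2/499 but 0.5⁸ = 0.00390625 is at or below it, so n = 8.

8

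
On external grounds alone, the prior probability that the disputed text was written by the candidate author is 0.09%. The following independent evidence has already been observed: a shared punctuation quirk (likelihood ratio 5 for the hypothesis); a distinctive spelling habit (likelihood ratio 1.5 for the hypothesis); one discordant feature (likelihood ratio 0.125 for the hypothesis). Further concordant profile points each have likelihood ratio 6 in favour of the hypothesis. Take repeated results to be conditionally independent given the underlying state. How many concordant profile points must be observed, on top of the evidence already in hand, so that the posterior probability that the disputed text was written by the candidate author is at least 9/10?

6

Prior odds = 0.0009/0.9991 = 9/9991.
Combined Bayes factor of the evidence already in hand = 5 × 1.5 × 0.125 = 0.9375.
Odds after that evidence = (9/9991) × 0.9375 = 135/159856.
Target odds = 0.9/0.1 = 9.
Need 6ⁿ ≥ 9 ÷ (135/159856) = 159856/15.
6⁵ = 7776 falls short of 159856/15 but 6⁶ = 46656 reaches it, so n = 6.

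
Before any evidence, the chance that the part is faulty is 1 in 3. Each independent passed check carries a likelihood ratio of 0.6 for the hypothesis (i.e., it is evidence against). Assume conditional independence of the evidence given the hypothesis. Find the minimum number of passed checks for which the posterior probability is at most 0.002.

Prior odds = (1/3)/(2/3) = 0.5.
Likelihood ratio per passed check = 0.6.
Target posterior odds = 0.002/0.998 = 1/499.
Require 0.6ⁿ ≤ 1/499 ÷ 0.5 = 2/499.
0.6¹⁰ = 59049/9765625 is still above 2/499 but 0.6¹¹ = 177147/48828125 is at or below it, so n = 11.

11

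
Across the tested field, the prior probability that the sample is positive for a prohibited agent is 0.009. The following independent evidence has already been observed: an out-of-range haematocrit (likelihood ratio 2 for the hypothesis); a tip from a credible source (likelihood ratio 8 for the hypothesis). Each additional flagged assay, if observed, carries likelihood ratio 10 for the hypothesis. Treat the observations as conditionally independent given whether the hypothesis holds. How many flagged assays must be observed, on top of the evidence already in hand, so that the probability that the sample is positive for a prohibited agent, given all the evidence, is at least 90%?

2

Prior odds = 0.009/0.991 = 9/991.
Combined Bayes factor of the evidence already in hand = 2 × 8 = 16.
Odds after that evidence = (9/991) × 16 = 144/991.
Target odds = 0.9/0.1 = 9.
Need 10ⁿ ≥ 9 ÷ (144/991) = 61.9375.
10¹ = 10 falls short of 61.9375 but 10² = 100 reaches it, so n = 2.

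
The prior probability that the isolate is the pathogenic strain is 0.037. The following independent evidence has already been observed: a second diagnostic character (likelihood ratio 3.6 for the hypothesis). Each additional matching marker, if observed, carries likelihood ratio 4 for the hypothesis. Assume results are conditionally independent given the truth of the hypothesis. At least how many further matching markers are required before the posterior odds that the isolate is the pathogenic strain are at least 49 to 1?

5

Prior odds = 0.037/0.963 = 37/963.
Bayes factor of the evidence already in hand = 3.6.
Odds after that evidence = (37/963) × 3.6 = 74/535.
Target odds = 49.
Need 4ⁿ ≥ 49 ÷ (74/535) = 26215/74.
4⁴ = 256 falls short of 26215/74 but 4⁵ = 1024 reaches it, so n = 5.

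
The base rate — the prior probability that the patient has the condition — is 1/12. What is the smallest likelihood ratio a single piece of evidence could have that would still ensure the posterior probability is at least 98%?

Prior odds = (1/12)/(11/12) = 1/11.
Target odds = 0.98/0.02 = 49.
Required Bayes factor = 49 ÷ (1/11) = 539.

539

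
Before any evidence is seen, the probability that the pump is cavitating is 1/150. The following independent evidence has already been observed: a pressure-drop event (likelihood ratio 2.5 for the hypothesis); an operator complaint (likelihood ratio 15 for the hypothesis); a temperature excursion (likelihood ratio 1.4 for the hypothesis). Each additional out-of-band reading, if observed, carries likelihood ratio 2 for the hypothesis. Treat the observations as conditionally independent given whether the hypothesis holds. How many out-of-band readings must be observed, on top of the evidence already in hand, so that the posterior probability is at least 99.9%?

Prior odds = (1/150)/(149/150) = 1/149.
Combined Bayes factor of the evidence already in hand = 2.5 × 15 × 1.4 = 52.5.
Odds after that evidence = (1/149) × 52.5 = 105/298.
Target odds = 0.999/0.001 = 999.
Need 2ⁿ ≥ 999 ÷ (105/298) = 99234/35.
2¹¹ = 2048 falls short of 99234/35 but 2¹² = 4096 reaches it, so n = 12.

12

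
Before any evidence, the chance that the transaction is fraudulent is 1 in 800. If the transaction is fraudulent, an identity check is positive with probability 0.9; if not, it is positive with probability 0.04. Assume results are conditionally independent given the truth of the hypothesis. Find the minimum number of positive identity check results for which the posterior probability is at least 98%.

Prior odds: 0.00125 ÷ 0.99875 = 1/799.
Likelihood ratio of a positive = 0.9/0.04 = 22.5.
Target posterior odds = 0.98/0.02 = 49.
Need (1/799) × 22.5ⁿ ≥ 49, i.e. 22.5ⁿ ≥ 39151.
22.5³ = 11390.625 falls short of 39151 but 22.5⁴ = 256289.0625 reaches it, so n = 4.

4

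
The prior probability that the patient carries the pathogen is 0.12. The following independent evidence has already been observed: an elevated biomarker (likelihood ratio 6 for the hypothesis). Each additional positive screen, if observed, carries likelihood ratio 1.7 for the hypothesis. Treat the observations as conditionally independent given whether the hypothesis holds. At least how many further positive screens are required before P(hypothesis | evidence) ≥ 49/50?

Prior odds = 0.12/0.88 = 3/22.
Bayes factor of the evidence already in hand = 6.
Odds after that evidence = (3/22) × 6 = 9/11.
Target odds = 0.98/0.02 = 49.
Need 1.7ⁿ ≥ 49 ÷ (9/11) = 539/9.
1.7⁷ = 410338673/10000000 falls short of 539/9 but 1.7⁸ ≈69.7576 reaches it, so n = 8.

8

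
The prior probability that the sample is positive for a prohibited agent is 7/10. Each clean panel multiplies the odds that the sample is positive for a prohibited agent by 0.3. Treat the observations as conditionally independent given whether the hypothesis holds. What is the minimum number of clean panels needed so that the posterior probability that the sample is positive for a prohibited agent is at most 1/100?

5

Prior odds = 0.7/0.3 = 7/3.
Likelihood ratio per clean panel = 0.3.
Target posterior odds = 0.01/0.99 = 1/99.
Require 0.3ⁿ ≤ 1/99 ÷ (7/3) = 1/231.
0.3⁴ = 0.0081 is still above 1/231 but 0.3⁵ = 243/100000 is at or below it, so n = 5.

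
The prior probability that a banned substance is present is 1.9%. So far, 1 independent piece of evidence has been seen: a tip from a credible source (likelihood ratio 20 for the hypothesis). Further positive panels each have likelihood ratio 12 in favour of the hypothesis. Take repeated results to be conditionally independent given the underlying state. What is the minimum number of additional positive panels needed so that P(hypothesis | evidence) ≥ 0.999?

4

Prior odds = 0.019/0.981 = 19/981.
Bayes factor of the evidence already in hand = 20.
Odds after that evidence = (19/981) × 20 = 380/981.
Target odds = 0.999/0.001 = 999.
Need 12ⁿ ≥ 999 ÷ (380/981) = 980019/380.
12³ = 1728 falls short of 980019/380 but 12⁴ = 20736 reaches it, so n = 4.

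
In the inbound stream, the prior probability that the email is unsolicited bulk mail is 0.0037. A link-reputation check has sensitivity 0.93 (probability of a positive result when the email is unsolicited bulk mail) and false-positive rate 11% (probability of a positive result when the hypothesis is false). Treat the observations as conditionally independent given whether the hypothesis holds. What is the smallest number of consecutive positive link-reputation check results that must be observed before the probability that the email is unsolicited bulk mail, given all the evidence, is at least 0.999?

6

Prior odds: 0.0037 ÷ 0.9963 = 37/9963.
Likelihood ratio of a positive result = 0.93/0.11 = 93/11.
Target posterior odds = 0.999/0.001 = 999.
Require (93/11)ⁿ ≥ 999 ÷ (37/9963) = 269001.
(93/11)⁵ ≈43196.8 falls short of 269001 but (93/11)⁶ ≈365209 reaches it, so n = 6.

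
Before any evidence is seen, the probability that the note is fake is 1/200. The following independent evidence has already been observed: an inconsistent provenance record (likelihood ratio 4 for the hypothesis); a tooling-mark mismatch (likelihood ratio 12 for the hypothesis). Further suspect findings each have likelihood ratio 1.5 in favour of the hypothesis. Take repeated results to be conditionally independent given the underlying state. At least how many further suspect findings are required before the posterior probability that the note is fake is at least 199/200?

17

Prior odds = 0.005/0.995 = 1/199.
Combined Bayes factor of the evidence already in hand = 4 × 12 = 48.
Odds after that evidence = (1/199) × 48 = 48/199.
Target odds = 0.995/0.005 = 199.
Need 1.5ⁿ ≥ 199 ÷ (48/199) = 39601/48.
1.5¹⁶ = 43046721/65536 falls short of 39601/48 but 1.5¹⁷ = 129140163/131072 reaches it, so n = 17.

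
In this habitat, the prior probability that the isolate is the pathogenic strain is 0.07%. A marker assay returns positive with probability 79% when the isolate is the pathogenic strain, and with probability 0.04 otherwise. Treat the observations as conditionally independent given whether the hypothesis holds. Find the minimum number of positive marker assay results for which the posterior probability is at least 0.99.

Prior odds = 0.0007/0.9993 = 7/9993.
Likelihood ratio of a positive result = 0.79/0.04 = 19.75.
Target posterior odds = 0.99/0.01 = 99.
Need (7/9993) × 19.75ⁿ ≥ 99, i.e. 19.75ⁿ ≥ 989307/7.
19.75³ = 7703.734375 falls short of 989307/7 but 19.75⁴ = 38950081/256 reaches it, so n = 4.

4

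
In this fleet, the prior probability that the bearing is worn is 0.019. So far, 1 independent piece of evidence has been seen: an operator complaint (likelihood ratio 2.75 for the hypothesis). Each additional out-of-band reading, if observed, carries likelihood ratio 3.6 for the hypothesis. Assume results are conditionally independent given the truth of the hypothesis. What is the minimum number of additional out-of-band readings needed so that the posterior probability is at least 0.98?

Prior odds = 0.019/0.981 = 19/981.
Bayes factor of the evidence already in hand = 2.75.
Odds after that evidence = (19/981) × 2.75 = 209/3924.
Target odds = 0.98/0.02 = 49.
Need 3.6ⁿ ≥ 49 ÷ (209/3924) = 192276/209.
3.6⁵ = 604.66176 falls short of 192276/209 but 3.6⁶ = 34012224/15625 reaches it, so n = 6.

6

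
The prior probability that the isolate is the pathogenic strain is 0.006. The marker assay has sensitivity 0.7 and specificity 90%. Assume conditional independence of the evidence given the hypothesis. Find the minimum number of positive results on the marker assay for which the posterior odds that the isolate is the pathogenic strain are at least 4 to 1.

Prior odds = 0.006/0.994 = 3/497.
False-positive rate = 1 − 0.9 = 0.1; likelihood ratio of a positive = 0.7/0.1 = 7.
Target odds = 4.
Need (3/497) × 7ⁿ ≥ 4, i.e. 7ⁿ ≥ 1988/3.
7³ = 343 falls short of 1988/3 but 7⁴ = 2401 reaches it, so n = 4.

4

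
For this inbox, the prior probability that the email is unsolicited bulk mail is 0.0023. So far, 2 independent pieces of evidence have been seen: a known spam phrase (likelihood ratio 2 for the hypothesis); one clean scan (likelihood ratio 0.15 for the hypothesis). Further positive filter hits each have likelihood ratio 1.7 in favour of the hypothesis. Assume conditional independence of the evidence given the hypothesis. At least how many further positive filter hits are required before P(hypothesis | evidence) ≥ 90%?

Prior odds = 0.0023/0.9977 = 23/9977.
Combined Bayes factor of the evidence already in hand = 2 × 0.15 = 0.3.
Odds after that evidence = (23/9977) × 0.3 = 69/99770.
Target odds = 0.9/0.1 = 9.
Need 1.7ⁿ ≥ 9 ÷ (69/99770) = 299310/23.
1.7¹⁷ ≈8272.4 falls short of 299310/23 but 1.7¹⁸ ≈14063.1 reaches it, so n = 18.

18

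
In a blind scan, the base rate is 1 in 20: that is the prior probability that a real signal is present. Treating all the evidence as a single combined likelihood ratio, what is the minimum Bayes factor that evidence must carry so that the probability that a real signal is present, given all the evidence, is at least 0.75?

57

Prior odds = 0.05/0.95 = 1/19.
Target odds = 0.75/0.25 = 3.
Required Bayes factor = 3 ÷ (1/19) = 57.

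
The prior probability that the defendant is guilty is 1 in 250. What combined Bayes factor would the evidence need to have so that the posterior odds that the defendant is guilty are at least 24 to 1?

Prior odds = 0.004/0.996 = 1/249.
Target odds = 24.
Required Bayes factor = 24 ÷ (1/249) = 5976.

5976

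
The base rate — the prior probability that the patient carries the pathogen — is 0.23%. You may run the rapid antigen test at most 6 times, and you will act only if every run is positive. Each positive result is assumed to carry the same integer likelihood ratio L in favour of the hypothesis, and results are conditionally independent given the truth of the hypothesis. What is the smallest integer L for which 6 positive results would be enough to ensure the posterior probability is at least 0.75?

Prior odds = 0.0023/0.9977 = 23/9977.
Target odds = 0.75/0.25 = 3.
Need L⁶ ≥ 3 ÷ (23/9977) = 29931/23.
3⁶ = 729 < 29931/23 ≤ 4096 = 4⁶, so L = 4.

4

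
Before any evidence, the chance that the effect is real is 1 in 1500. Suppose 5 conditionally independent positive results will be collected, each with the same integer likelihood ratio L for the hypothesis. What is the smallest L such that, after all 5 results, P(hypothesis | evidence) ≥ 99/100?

11

Prior odds = (1/1500)/(1499/1500) = 1/1499.
Target odds = 0.99/0.01 = 99.
Need L⁵ ≥ 99 ÷ (1/1499) = 148401.
10⁵ = 100000 < 148401 ≤ 161051 = 11⁵, so L = 11.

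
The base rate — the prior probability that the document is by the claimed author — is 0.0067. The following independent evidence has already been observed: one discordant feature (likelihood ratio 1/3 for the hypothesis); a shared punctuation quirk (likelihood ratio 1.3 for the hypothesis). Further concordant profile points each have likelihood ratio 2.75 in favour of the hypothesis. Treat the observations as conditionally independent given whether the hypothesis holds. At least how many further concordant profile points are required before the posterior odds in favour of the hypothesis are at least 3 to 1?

7

Prior odds = 0.0067/0.9933 = 67/9933.
Combined Bayes factor of the evidence already in hand = (1/3) × 1.3 = 13/30.
Odds after that evidence = (67/9933) × 13/30 = 871/297990.
Target odds = 3.
Need 2.75ⁿ ≥ 3 ÷ (871/297990) = 893970/871.
2.75⁶ = 1771561/4096 falls short of 893970/871 but 2.75⁷ = 19487171/16384 reaches it, so n = 7.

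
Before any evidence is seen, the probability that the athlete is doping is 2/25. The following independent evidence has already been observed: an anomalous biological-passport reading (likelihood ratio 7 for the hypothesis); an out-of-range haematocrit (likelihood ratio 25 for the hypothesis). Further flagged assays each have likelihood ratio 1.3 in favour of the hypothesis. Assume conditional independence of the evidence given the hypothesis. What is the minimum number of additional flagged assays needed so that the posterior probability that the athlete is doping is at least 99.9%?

16

Prior odds = 0.08/0.92 = 2/23.
Combined Bayes factor of the evidence already in hand = 7 × 25 = 175.
Odds after that evidence = (2/23) × 175 = 350/23.
Target odds = 0.999/0.001 = 999.
Need 1.3ⁿ ≥ 999 ÷ (350/23) = 22977/350.
1.3¹⁵ ≈51.1859 falls short of 22977/350 but 1.3¹⁶ ≈66.5417 reaches it, so n = 16.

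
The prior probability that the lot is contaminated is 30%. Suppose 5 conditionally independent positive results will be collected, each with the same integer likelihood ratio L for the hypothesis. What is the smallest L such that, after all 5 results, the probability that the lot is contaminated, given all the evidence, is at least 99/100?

Prior odds = 0.3/0.7 = 3/7.
Target odds = 0.99/0.01 = 99.
Need L⁵ ≥ 99 ÷ (3/7) = 231.
2⁵ = 32 < 231 ≤ 243 = 3⁵, so L = 3.

3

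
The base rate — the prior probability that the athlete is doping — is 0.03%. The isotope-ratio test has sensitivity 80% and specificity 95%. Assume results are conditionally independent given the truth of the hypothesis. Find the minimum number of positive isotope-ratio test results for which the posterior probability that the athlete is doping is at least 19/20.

Prior odds = 0.0003/0.9997 = 3/9997.
False-positive rate = 1 − 0.95 = 0.05; likelihood ratio of a positive = 0.8/0.05 = 16.
Target posterior odds = 0.95/0.05 = 19.
Need (3/9997) × 16ⁿ ≥ 19, i.e. 16ⁿ ≥ 189943/3.
16³ = 4096 falls short of 189943/3 but 16⁴ = 65536 reaches it, so n = 4.

4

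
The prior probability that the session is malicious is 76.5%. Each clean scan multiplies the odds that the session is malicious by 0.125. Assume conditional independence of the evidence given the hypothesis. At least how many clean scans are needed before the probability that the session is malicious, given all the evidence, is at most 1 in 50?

Prior odds: 0.765 ÷ 0.235 = 153/47.
Likelihood ratio per clean scan = 0.125.
Target posterior odds = 0.02/0.98 = 1/49.
Need (153/47) × 0.125ⁿ ≤ 1/49, i.e. 0.125ⁿ ≤ 47/7497.
0.125² = 0.015625 is still above 47/7497 but 0.125³ = 0.001953125 is at or below it, so n = 3.

3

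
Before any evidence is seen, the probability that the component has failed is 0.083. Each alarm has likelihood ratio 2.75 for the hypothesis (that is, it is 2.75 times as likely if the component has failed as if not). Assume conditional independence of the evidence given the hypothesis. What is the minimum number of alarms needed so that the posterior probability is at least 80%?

Prior odds: 0.083 ÷ 0.917 = 83/917.
Likelihood ratio per alarm = 2.75.
Target odds: 0.8 ÷ 0.2 = 4.
Need (83/917) × 2.75ⁿ ≥ 4, i.e. 2.75ⁿ ≥ 3668/83.
2.75³ = 20.796875 falls short of 3668/83 but 2.75⁴ = 57.19140625 reaches it, so n = 4.

4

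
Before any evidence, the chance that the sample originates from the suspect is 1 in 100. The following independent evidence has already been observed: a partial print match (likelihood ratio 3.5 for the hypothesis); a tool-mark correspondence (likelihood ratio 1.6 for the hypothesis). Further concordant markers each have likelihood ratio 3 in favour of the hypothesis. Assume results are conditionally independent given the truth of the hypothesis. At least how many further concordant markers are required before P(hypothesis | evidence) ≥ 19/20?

6

Prior odds = 0.01/0.99 = 1/99.
Combined Bayes factor of the evidence already in hand = 3.5 × 1.6 = 5.6.
Odds after that evidence = (1/99) × 5.6 = 28/495.
Target odds = 0.95/0.05 = 19.
Need 3ⁿ ≥ 19 ÷ (28/495) = 9405/28.
3⁵ = 243 falls short of 9405/28 but 3⁶ = 729 reaches it, so n = 6.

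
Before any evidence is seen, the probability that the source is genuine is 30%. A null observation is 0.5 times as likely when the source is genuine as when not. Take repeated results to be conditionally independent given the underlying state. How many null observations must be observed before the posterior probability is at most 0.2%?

Prior odds = 0.3/0.7 = 3/7.
Likelihood ratio per null observation = 0.5.
Target posterior odds = 0.002/0.998 = 1/499.
Require 0.5ⁿ ≤ 1/499 ÷ (3/7) = 7/1497.
0.5⁷ = 0.0078125 is still above 7/1497 but 0.5⁸ = 0.00390625 is at or below it, so n = 8.

8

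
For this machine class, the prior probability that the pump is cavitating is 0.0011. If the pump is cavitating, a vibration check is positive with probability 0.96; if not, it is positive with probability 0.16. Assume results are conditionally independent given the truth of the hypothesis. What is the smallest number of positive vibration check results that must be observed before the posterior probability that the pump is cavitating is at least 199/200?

Prior odds: 0.0011 ÷ 0.9989 = 11/9989.
Likelihood ratio of a positive = 0.96/0.16 = 6.
Target posterior odds = 0.995/0.005 = 199.
Require 6ⁿ ≥ 199 ÷ (11/9989) = 1987811/11.
6⁶ = 46656 falls short of 1987811/11 but 6⁷ = 279936 reaches it, so n = 7.

7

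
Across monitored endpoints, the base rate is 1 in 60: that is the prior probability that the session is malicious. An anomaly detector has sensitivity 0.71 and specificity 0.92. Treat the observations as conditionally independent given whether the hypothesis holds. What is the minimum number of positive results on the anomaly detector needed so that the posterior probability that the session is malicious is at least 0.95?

Prior odds = (1/60)/(59/60) = 1/59.
False-positive rate = 1 − 0.92 = 0.08; likelihood ratio of a positive = 0.71/0.08 = 8.875.
Target odds: 0.95 ÷ 0.05 = 19.
Require 8.875ⁿ ≥ 19 ÷ (1/59) = 1121.
8.875³ = 357911/512 falls short of 1121 but 8.875⁴ = 25411681/4096 reaches it, so n = 4.

4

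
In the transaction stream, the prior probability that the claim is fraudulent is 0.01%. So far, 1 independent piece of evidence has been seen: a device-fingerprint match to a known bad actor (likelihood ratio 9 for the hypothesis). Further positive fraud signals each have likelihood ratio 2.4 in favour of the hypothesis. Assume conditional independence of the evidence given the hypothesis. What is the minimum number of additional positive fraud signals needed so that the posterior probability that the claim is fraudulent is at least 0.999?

Prior odds = 0.0001/0.9999 = 1/9999.
Bayes factor of the evidence already in hand = 9.
Odds after that evidence = (1/9999) × 9 = 1/1111.
Target odds = 0.999/0.001 = 999.
Need 2.4ⁿ ≥ 999 ÷ (1/1111) = 1109889.
2.4¹⁵ ≈504857 falls short of 1109889 but 2.4¹⁶ ≈1.21166e+06 reaches it, so n = 16.

16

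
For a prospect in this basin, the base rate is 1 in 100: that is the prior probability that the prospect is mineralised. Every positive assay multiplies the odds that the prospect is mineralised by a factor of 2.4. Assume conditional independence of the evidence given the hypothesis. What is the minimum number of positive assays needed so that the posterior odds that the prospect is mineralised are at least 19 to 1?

Prior odds: 0.01 ÷ 0.99 = 1/99.
Likelihood ratio per positive assay = 2.4.
Target odds = 19.
Require 2.4ⁿ ≥ 19 ÷ (1/99) = 1881.
2.4⁸ = 429981696/390625 falls short of 1881 but 2.4⁹ ≈2641.81 reaches it, so n = 9.

9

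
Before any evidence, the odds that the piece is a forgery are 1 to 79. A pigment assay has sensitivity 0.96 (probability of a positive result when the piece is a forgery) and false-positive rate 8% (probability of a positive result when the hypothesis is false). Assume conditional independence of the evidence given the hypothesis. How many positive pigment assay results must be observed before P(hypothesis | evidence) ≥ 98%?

4

Prior odds = 1/79.
Likelihood ratio of a positive result = 0.96/0.08 = 12.
Target posterior odds = 0.98/0.02 = 49.
Need (1/79) × 12ⁿ ≥ 49, i.e. 12ⁿ ≥ 3871.
12³ = 1728 falls short of 3871 but 12⁴ = 20736 reaches it, so n = 4.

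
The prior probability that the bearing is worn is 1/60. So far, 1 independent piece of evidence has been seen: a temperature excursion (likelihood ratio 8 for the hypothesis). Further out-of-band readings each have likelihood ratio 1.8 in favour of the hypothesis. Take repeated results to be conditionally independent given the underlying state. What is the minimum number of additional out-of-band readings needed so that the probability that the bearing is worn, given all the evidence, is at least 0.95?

Prior odds = (1/60)/(59/60) = 1/59.
Bayes factor of the evidence already in hand = 8.
Odds after that evidence = (1/59) × 8 = 8/59.
Target odds = 0.95/0.05 = 19.
Need 1.8ⁿ ≥ 19 ÷ (8/59) = 140.125.
1.8⁸ = 43046721/390625 falls short of 140.125 but 1.8⁹ = 387420489/1953125 reaches it, so n = 9.

9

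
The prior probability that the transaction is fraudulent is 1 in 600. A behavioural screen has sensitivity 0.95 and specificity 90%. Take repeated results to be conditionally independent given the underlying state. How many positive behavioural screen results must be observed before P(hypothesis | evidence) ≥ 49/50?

Prior odds: (1/600) ÷ (599/600) = 1/599.
False-positive rate = 1 − 0.9 = 0.1; likelihood ratio of a positive = 0.95/0.1 = 9.5.
Target odds: 0.98 ÷ 0.02 = 49.
Require 9.5ⁿ ≥ 49 ÷ (1/599) = 29351.
9.5⁴ = 8145.0625 falls short of 29351 but 9.5⁵ = 77378.09375 reaches it, so n = 5.

5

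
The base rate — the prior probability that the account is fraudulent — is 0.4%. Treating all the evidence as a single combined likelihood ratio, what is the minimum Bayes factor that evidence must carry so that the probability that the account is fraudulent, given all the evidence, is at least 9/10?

Prior odds = 0.004/0.996 = 1/249.
Target odds = 0.9/0.1 = 9.
Required Bayes factor = 9 ÷ (1/249) = 2241.

2241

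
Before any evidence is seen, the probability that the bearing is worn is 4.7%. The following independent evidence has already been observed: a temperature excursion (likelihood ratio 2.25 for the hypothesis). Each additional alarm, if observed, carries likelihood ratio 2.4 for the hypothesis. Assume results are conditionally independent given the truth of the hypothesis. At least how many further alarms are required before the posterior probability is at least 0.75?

Prior odds = 0.047/0.953 = 47/953.
Bayes factor of the evidence already in hand = 2.25.
Odds after that evidence = (47/953) × 2.25 = 423/3812.
Target odds = 0.75/0.25 = 3.
Need 2.4ⁿ ≥ 3 ÷ (423/3812) = 3812/141.
2.4³ = 13.824 falls short of 3812/141 but 2.4⁴ = 33.1776 reaches it, so n = 4.

4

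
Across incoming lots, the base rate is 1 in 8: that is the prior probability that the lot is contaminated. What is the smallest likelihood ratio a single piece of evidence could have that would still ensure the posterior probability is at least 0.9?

Prior odds = 0.125/0.875 = 1/7.
Target odds = 0.9/0.1 = 9.
Required Bayes factor = 9 ÷ (1/7) = 63.

63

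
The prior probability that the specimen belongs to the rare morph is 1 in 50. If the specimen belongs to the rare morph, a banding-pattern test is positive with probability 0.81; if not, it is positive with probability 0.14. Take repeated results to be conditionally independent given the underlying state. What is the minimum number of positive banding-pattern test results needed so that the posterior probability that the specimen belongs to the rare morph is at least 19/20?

4

Prior odds: 0.02 ÷ 0.98 = 1/49.
Likelihood ratio of a positive = 0.81/0.14 = 81/14.
Target posterior odds = 0.95/0.05 = 19.
Need (1/49) × (81/14)ⁿ ≥ 19, i.e. (81/14)ⁿ ≥ 931.
(81/14)³ = 531441/2744 falls short of 931 but (81/14)⁴ = 43046721/38416 reaches it, so n = 4.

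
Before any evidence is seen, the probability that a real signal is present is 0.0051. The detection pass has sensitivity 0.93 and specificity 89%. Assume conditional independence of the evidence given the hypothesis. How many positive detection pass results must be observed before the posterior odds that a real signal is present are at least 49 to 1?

Prior odds: 0.0051 ÷ 0.9949 = 51/9949.
False-positive rate = 1 − 0.89 = 0.11; likelihood ratio of a positive = 0.93/0.11 = 93/11.
Target odds = 49.
Need (51/9949) × (93/11)ⁿ ≥ 49, i.e. (93/11)ⁿ ≥ 487501/51.
(93/11)⁴ = 74805201/14641 falls short of 487501/51 but (93/11)⁵ ≈43196.8 reaches it, so n = 5.

5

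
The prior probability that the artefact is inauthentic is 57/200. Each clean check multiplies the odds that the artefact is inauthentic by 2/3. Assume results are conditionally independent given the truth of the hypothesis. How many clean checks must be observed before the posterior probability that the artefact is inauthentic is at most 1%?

10

Prior odds: 0.285 ÷ 0.715 = 57/143.
Likelihood ratio per clean check = 2/3.
Target odds: 0.01 ÷ 0.99 = 1/99.
Require (2/3)ⁿ ≤ 1/99 ÷ (57/143) = 13/513.
(2/3)⁹ = 512/19683 is still above 13/513 but (2/3)¹⁰ = 1024/59049 is at or below it, so n = 10.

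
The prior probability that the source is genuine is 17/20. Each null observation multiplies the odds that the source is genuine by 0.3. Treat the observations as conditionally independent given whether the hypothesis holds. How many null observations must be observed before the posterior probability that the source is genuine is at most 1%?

6

Prior odds = 0.85/0.15 = 17/3.
Likelihood ratio per null observation = 0.3.
Target posterior odds = 0.01/0.99 = 1/99.
Need (17/3) × 0.3ⁿ ≤ 1/99, i.e. 0.3ⁿ ≤ 1/561.
0.3⁵ = 243/100000 is still above 1/561 but 0.3⁶ = 729/1000000 is at or below it, so n = 6.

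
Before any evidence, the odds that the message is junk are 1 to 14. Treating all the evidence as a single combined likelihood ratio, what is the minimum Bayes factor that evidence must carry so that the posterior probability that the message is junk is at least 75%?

Prior odds = 1/14.
Target odds = 0.75/0.25 = 3.
Required Bayes factor = 3 ÷ (1/14) = 42.

42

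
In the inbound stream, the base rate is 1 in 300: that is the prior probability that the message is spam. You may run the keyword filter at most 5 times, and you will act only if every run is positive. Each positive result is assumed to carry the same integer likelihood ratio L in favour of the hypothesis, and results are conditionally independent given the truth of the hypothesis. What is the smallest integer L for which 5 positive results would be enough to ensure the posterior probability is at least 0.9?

5

Prior odds = (1/300)/(299/300) = 1/299.
Target odds = 0.9/0.1 = 9.
Need L⁵ ≥ 9 ÷ (1/299) = 2691.
4⁵ = 1024 < 2691 ≤ 3125 = 5⁵, so L = 5.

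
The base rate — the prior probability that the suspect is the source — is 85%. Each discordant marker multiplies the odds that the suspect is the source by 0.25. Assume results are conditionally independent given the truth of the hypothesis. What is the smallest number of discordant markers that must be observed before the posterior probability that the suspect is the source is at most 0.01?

5

Prior odds: 0.85 ÷ 0.15 = 17/3.
Likelihood ratio per discordant marker = 0.25.
Target posterior odds = 0.01/0.99 = 1/99.
Require 0.25ⁿ ≤ 1/99 ÷ (17/3) = 1/561.
0.25⁴ = 0.00390625 is still above 1/561 but 0.25⁵ = 1/1024 is at or below it, so n = 5.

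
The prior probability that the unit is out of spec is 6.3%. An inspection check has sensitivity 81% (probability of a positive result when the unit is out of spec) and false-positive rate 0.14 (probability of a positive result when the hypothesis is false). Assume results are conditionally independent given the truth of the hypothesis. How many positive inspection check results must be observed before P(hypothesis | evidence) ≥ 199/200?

Prior odds = 0.063/0.937 = 63/937.
Likelihood ratio of a positive result = 0.81/0.14 = 81/14.
Target posterior odds = 0.995/0.005 = 199.
Need (63/937) × (81/14)ⁿ ≥ 199, i.e. (81/14)ⁿ ≥ 186463/63.
(81/14)⁴ = 43046721/38416 falls short of 186463/63 but (81/14)⁵ ≈6483.13 reaches it, so n = 5.

5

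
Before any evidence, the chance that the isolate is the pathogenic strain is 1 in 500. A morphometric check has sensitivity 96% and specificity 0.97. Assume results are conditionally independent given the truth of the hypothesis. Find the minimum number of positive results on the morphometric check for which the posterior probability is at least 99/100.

4

Prior odds = 0.002/0.998 = 1/499.
False-positive rate = 1 − 0.97 = 0.03; likelihood ratio of a positive = 0.96/0.03 = 32.
Target posterior odds = 0.99/0.01 = 99.
Require 32ⁿ ≥ 99 ÷ (1/499) = 49401.
32³ = 32768 falls short of 49401 but 32⁴ = 1048576 reaches it, so n = 4.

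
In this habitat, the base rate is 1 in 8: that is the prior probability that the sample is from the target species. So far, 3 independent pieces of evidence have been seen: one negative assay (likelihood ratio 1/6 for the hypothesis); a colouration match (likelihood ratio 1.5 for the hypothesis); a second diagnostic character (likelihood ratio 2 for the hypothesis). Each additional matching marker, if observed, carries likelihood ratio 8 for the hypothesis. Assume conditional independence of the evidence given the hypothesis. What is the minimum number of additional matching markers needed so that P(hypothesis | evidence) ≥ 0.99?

Prior odds = 0.125/0.875 = 1/7.
Combined Bayes factor of the evidence already in hand = (1/6) × 1.5 × 2 = 0.5.
Odds after that evidence = (1/7) × 0.5 = 1/14.
Target odds = 0.99/0.01 = 99.
Need 8ⁿ ≥ 99 ÷ (1/14) = 1386.
8³ = 512 falls short of 1386 but 8⁴ = 4096 reaches it, so n = 4.

4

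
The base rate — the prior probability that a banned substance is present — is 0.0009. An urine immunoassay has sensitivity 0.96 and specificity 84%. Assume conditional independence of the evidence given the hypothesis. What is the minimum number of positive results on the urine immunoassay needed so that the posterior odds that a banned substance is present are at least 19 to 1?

Prior odds = 0.0009/0.9991 = 9/9991.
False-positive rate = 1 − 0.84 = 0.16; likelihood ratio of a positive = 0.96/0.16 = 6.
Target odds = 19.
Require 6ⁿ ≥ 19 ÷ (9/9991) = 189829/9.
6⁵ = 7776 falls short of 189829/9 but 6⁶ = 46656 reaches it, so n = 6.

6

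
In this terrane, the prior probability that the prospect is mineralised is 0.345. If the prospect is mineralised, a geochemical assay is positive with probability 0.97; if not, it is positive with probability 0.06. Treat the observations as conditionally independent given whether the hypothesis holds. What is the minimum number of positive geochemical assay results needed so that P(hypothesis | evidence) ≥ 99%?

Prior odds = 0.345/0.655 = 69/131.
Likelihood ratio of a positive = 0.97/0.06 = 97/6.
Target posterior odds = 0.99/0.01 = 99.
Need (69/131) × (97/6)ⁿ ≥ 99, i.e. (97/6)ⁿ ≥ 4323/23.
(97/6)¹ = 97/6 falls short of 4323/23 but (97/6)² = 9409/36 reaches it, so n = 2.

2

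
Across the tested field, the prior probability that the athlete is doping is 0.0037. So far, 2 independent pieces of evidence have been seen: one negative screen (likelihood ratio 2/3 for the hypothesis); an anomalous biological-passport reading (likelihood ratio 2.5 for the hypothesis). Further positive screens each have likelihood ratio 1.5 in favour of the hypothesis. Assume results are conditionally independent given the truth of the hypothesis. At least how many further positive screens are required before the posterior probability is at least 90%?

Prior odds = 0.0037/0.9963 = 37/9963.
Combined Bayes factor of the evidence already in hand = (2/3) × 2.5 = 5/3.
Odds after that evidence = (37/9963) × 5/3 = 185/29889.
Target odds = 0.9/0.1 = 9.
Need 1.5ⁿ ≥ 9 ÷ (185/29889) = 269001/185.
1.5¹⁷ = 129140163/131072 falls short of 269001/185 but 1.5¹⁸ = 387420489/262144 reaches it, so n = 18.

18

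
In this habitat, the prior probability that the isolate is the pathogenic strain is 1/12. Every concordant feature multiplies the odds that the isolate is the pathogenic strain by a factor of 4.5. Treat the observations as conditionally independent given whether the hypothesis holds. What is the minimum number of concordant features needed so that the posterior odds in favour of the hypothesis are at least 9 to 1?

Prior odds: (1/12) ÷ (11/12) = 1/11.
Likelihood ratio per concordant feature = 4.5.
Target odds = 9.
Require 4.5ⁿ ≥ 9 ÷ (1/11) = 99.
4.5³ = 91.125 falls short of 99 but 4.5⁴ = 410.0625 reaches it, so n = 4.

4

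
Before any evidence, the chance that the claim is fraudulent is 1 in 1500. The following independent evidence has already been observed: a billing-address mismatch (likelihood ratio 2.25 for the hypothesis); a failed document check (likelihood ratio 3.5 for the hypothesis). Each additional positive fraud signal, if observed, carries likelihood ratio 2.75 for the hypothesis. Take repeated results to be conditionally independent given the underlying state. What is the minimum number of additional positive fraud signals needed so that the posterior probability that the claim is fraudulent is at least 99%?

10

Prior odds = (1/1500)/(1499/1500) = 1/1499.
Combined Bayes factor of the evidence already in hand = 2.25 × 3.5 = 7.875.
Odds after that evidence = (1/1499) × 7.875 = 63/11992.
Target odds = 0.99/0.01 = 99.
Need 2.75ⁿ ≥ 99 ÷ (63/11992) = 131912/7.
2.75⁹ ≈8994.86 falls short of 131912/7 but 2.75¹⁰ ≈24735.9 reaches it, so n = 10.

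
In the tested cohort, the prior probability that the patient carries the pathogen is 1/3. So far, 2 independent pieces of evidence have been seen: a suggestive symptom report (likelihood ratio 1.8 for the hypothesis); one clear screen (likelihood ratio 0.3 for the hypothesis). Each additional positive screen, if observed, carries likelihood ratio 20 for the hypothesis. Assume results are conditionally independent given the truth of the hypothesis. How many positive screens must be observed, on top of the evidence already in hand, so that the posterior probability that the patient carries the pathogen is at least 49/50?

2

Prior odds = (1/3)/(2/3) = 0.5.
Combined Bayes factor of the evidence already in hand = 1.8 × 0.3 = 0.54.
Odds after that evidence = 0.5 × 0.54 = 0.27.
Target odds = 0.98/0.02 = 49.
Need 20ⁿ ≥ 49 ÷ 0.27 = 4900/27.
20¹ = 20 falls short of 4900/27 but 20² = 400 reaches it, so n = 2.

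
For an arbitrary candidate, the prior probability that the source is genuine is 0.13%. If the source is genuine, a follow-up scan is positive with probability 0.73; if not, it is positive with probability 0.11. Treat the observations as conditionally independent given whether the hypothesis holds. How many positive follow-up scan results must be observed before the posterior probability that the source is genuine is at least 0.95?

Prior odds: 0.0013 ÷ 0.9987 = 13/9987.
Likelihood ratio of a positive = 0.73/0.11 = 73/11.
Target posterior odds = 0.95/0.05 = 19.
Need (13/9987) × (73/11)ⁿ ≥ 19, i.e. (73/11)ⁿ ≥ 189753/13.
(73/11)⁵ ≈12872.1 falls short of 189753/13 but (73/11)⁶ ≈85424.2 reaches it, so n = 6.

6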